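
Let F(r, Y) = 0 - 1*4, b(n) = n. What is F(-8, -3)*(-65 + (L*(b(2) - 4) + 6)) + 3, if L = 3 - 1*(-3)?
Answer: 287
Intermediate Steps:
L = 6 (L = 3 + 3 = 6)
F(r, Y) = -4 (F(r, Y) = 0 - 4 = -4)
F(-8, -3)*(-65 + (L*(b(2) - 4) + 6)) + 3 = -4*(-65 + (6*(2 - 4) + 6)) + 3 = -4*(-65 + (6*(-2) + 6)) + 3 = -4*(-65 + (-12 + 6)) + 3 = -4*(-65 - 6) + 3 = -4*(-71) + 3 = 284 + 3 = 287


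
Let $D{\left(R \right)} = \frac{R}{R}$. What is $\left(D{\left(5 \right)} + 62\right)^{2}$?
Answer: $3969$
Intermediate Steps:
$D{\left(R \right)} = 1$
$\left(D{\left(5 \right)} + 62\right)^{2} = \left(1 + 62\right)^{2} = 63^{2} = 3969$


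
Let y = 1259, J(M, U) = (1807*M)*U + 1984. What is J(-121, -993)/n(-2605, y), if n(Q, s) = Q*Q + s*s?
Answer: 217118455/8371106 ≈ 25.937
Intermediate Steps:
J(M, U) = 1984 + 1807*M*U (J(M, U) = 1807*M*U + 1984 = 1984 + 1807*M*U)
n(Q, s) = Q² + s²
J(-121, -993)/n(-2605, y) = (1984 + 1807*(-121)*(-993))/((-2605)² + 1259²) = (1984 + 217116471)/(6786025 + 1585081) = 217118455/8371106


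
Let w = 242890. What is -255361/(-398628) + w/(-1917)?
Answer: -3567897329/28302588 ≈ -126.06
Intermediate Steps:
-255361/(-398628) + w/(-1917) = -255361/(-398628) + 242890/(-1917) = -255361*(-1/398628) + 242890*(-1/1917) = 255361/398628 - 242890/1917 = -3567897329/28302588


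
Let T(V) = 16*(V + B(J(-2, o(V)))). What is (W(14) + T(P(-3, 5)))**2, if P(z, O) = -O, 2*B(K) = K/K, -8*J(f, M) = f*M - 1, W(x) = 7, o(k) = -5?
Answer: 4225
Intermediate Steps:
J(f, M) = 1/8 - M*f/8 (J(f, M) = -(f*M - 1)/8 = -(M*f - 1)/8 = -(-1 + M*f)/8 = 1/8 - M*f/8)
B(K) = 1/2 (B(K) = (K/K)/2 = (1/2)*1 = 1/2)
T(V) = 8 + 16*V (T(V) = 16*(V + 1/2) = 16*(1/2 + V) = 8 + 16*V)
(W(14) + T(P(-3, 5)))**2 = (7 + (8 + 16*(-1*5)))**2 = (7 + (8 + 16*(-5)))**2 = (7 + (8 - 80))**2 = (7 - 72)**2 = (-65)**2 = 4225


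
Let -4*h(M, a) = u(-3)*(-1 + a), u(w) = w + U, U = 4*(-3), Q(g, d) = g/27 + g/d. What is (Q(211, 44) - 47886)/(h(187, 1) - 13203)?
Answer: 56873587/15685164 ≈ 3.6259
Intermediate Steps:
Q(g, d) = g/27 + g/d (Q(g, d) = g*(1/27) + g/d = g/27 + g/d)
U = -12
u(w) = -12 + w (u(w) = w - 12 = -12 + w)
h(M, a) = -15/4 + 15*a/4 (h(M, a) = -(-12 - 3)*(-1 + a)/4 = -(-15)*(-1 + a)/4 = -(15 - 15*a)/4 = -15/4 + 15*a/4)
(Q(211, 44) - 47886)/(h(187, 1) - 13203) = (((1/27)*211 + 211/44) - 47886)/((-15/4 + (15/4)*1) - 13203) = ((211/27 + 211*(1/44)) - 47886)/((-15/4 + 15/4) - 13203) = ((211/27 + 211/44) - 47886)/(0 - 13203) = (14981/1188 - 47886)/(-13203) = -56873587/1188*(-1/13203) = 56873587/15685164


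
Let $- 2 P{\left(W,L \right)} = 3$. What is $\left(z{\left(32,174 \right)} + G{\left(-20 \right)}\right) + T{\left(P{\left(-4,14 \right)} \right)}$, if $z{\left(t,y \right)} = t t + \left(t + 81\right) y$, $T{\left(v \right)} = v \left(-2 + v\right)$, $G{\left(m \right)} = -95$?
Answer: $\frac{82385}{4} \approx 20596.0$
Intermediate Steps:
$P{\left(W,L \right)} = - \frac{3}{2}$ ($P{\left(W,L \right)} = \left(- \frac{1}{2}\right) 3 = - \frac{3}{2}$)
$z{\left(t,y \right)} = t^{2} + y \left(81 + t\right)$ ($z{\left(t,y \right)} = t^{2} + \left(81 + t\right) y = t^{2} + y \left(81 + t\right)$)
$\left(z{\left(32,174 \right)} + G{\left(-20 \right)}\right) + T{\left(P{\left(-4,14 \right)} \right)} = \left(\left(32^{2} + 81 \cdot 174 + 32 \cdot 174\right) - 95\right) - \frac{3 \left(-2 - \frac{3}{2}\right)}{2} = \left(\left(1024 + 14094 + 5568\right) - 95\right) - - \frac{21}{4} = \left(20686 - 95\right) + \frac{21}{4} = 20591 + \frac{21}{4} = \frac{82385}{4}$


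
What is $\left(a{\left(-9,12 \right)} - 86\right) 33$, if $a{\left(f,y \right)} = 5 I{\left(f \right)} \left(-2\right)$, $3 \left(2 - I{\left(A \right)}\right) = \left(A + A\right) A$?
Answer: $14322$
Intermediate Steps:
$I{\left(A \right)} = 2 - \frac{2 A^{2}}{3}$ ($I{\left(A \right)} = 2 - \frac{\left(A + A\right) A}{3} = 2 - \frac{2 A A}{3} = 2 - \frac{2 A^{2}}{3}$)
$a{\left(f,y \right)} = -20 + \frac{20 f^{2}}{3}$ ($a{\left(f,y \right)} = 5 \left(2 - \frac{2 f^{2}}{3}\right) \left(-2\right) = 5 \left(-4 + \frac{4 f^{2}}{3}\right) = -20 + \frac{20 f^{2}}{3}$)
$\left(a{\left(-9,12 \right)} - 86\right) 33 = \left(\left(-20 + \frac{20 \left(-9\right)^{2}}{3}\right) - 86\right) 33 = \left(\left(-20 + \frac{20}{3} \cdot 81\right) - 86\right) 33 = \left(\left(-20 + 540\right) - 86\right) 33 = \left(520 - 86\right) 33 = 434 \cdot 33 = 14322$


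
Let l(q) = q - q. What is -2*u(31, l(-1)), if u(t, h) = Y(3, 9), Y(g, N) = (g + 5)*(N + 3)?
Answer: -192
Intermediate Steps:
Y(g, N) = (3 + N)*(5 + g) (Y(g, N) = (5 + g)*(3 + N) = (3 + N)*(5 + g))
l(q) = 0
u(t, h) = 96 (u(t, h) = 15 + 3*3 + 5*9 + 9*3 = 15 + 9 + 45 + 27 = 96)
-2*u(31, l(-1)) = -2*96 = -192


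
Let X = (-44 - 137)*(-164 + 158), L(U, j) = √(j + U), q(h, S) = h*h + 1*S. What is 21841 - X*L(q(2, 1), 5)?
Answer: 21841 - 1086*√10 ≈ 18407.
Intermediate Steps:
q(h, S) = S + h² (q(h, S) = h² + S = S + h²)
L(U, j) = √(U + j)
X = 1086 (X = -181*(-6) = 1086)
21841 - X*L(q(2, 1), 5) = 21841 - 1086*√((1 + 2²) + 5) = 21841 - 1086*√((1 + 4) + 5) = 21841 - 1086*√(5 + 5) = 21841 - 1086*√10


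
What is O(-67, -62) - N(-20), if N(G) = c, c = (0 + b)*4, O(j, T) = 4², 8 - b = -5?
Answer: -36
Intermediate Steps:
b = 13 (b = 8 - 1*(-5) = 8 + 5 = 13)
O(j, T) = 16
c = 52 (c = (0 + 13)*4 = 13*4 = 52)
N(G) = 52
O(-67, -62) - N(-20) = 16 - 1*52 = 16 - 52 = -36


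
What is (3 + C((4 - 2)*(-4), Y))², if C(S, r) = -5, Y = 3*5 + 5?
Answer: 4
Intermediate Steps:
Y = 20 (Y = 15 + 5 = 20)
(3 + C((4 - 2)*(-4), Y))² = (3 - 5)² = (-2)² = 4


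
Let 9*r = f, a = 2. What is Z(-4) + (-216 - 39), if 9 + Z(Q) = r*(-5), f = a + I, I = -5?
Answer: -787/3 ≈ -262.33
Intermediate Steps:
f = -3 (f = 2 - 5 = -3)
r = -1/3 (r = (1/9)*(-3) = -1/3 ≈ -0.33333)
Z(Q) = -22/3 (Z(Q) = -9 - 1/3*(-5) = -9 + 5/3 = -22/3)
Z(-4) + (-216 - 39) = -22/3 + (-216 - 39) = -22/3 - 255 = -787/3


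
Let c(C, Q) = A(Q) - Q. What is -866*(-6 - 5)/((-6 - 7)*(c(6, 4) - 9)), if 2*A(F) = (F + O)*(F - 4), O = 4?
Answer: 9526/169 ≈ 56.367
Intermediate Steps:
A(F) = (-4 + F)*(4 + F)/2 (A(F) = ((F + 4)*(F - 4))/2 = ((4 + F)*(-4 + F))/2 = ((-4 + F)*(4 + F))/2 = (-4 + F)*(4 + F)/2)
c(C, Q) = -8 + Q²/2 - Q (c(C, Q) = (-8 + Q²/2) - Q = -8 + Q²/2 - Q)
-866*(-6 - 5)/((-6 - 7)*(c(6, 4) - 9)) = -866*(-6 - 5)/((-6 - 7)*((-8 + (½)*4² - 1*4) - 9)) = -866*11/(13*((-8 + (½)*16 - 4) - 9)) = -866*11/(13*((-8 + 8 - 4) - 9)) = -866*11/(13*(-4 - 9)) = -866/((-13*13/11)) = -866/(-169/11) = -866*(-11/169) = 9526/169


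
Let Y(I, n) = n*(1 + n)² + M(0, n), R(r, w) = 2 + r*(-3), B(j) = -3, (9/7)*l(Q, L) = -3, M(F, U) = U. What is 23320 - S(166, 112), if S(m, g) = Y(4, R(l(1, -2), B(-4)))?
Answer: 22411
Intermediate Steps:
l(Q, L) = -7/3 (l(Q, L) = (7/9)*(-3) = -7/3)
R(r, w) = 2 - 3*r
Y(I, n) = n + n*(1 + n)² (Y(I, n) = n*(1 + n)² + n = n + n*(1 + n)²)
S(m, g) = 909 (S(m, g) = (2 - 3*(-7/3))*(1 + (1 + (2 - 3*(-7/3)))²) = (2 + 7)*(1 + (1 + (2 + 7))²) = 9*(1 + (1 + 9)²) = 9*(1 + 10²) = 9*(1 + 100) = 9*101 = 909)
23320 - S(166, 112) = 23320 - 1*909 = 23320 - 909 = 22411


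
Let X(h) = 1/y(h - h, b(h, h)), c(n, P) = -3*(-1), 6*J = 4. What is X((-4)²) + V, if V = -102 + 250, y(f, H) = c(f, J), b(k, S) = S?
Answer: 445/3 ≈ 148.33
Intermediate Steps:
J = ⅔ (J = (⅙)*4 = ⅔ ≈ 0.66667)
c(n, P) = 3
y(f, H) = 3
X(h) = ⅓ (X(h) = 1/3 = ⅓)
V = 148
X((-4)²) + V = ⅓ + 148 = 445/3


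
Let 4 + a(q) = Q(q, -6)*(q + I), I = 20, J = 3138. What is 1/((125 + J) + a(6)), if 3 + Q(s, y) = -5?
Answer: 1/3051 ≈ 0.00032776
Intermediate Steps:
Q(s, y) = -8 (Q(s, y) = -3 - 5 = -8)
a(q) = -164 - 8*q (a(q) = -4 - 8*(q + 20) = -4 - 8*(20 + q) = -4 + (-160 - 8*q) = -164 - 8*q)
1/((125 + J) + a(6)) = 1/((125 + 3138) + (-164 - 8*6)) = 1/(3263 + (-164 - 48)) = 1/(3263 - 212) = 1/3051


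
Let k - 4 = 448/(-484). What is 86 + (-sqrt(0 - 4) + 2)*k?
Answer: 11150/121 - 744*I/121 ≈ 92.149 - 6.1488*I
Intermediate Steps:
k = 372/121 (k = 4 + 448/(-484) = 4 + 448*(-1/484) = 4 - 112/121 = 372/121 ≈ 3.0744)
86 + (-sqrt(0 - 4) + 2)*k = 86 + (-sqrt(0 - 4) + 2)*(372/121) = 86 + (-sqrt(-4) + 2)*(372/121) = 86 + (-2*I + 2)*(372/121) = 86 + (2 - 2*I)*(372/121) = 86 + (744/121 - 744*I/121) = 11150/121 - 744*I/121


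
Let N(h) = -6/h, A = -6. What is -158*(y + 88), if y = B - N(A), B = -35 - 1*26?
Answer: -4108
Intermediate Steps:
B = -61 (B = -35 - 26 = -61)
y = -62 (y = -61 - (-6)/(-6) = -61 - (-6)*(-1)/6 = -61 - 1*1 = -61 - 1 = -62)
-158*(y + 88) = -158*(-62 + 88) = -158*26 = -4108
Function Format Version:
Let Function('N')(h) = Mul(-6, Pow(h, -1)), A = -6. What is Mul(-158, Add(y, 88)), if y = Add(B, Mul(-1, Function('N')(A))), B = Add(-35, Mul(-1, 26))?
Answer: -4108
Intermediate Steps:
B = -61 (B = Add(-35, -26) = -61)
y = -62 (y = Add(-61, Mul(-1, Mul(-6, Pow(-6, -1)))) = Add(-61, Mul(-1, Mul(-6, Rational(-1, 6)))) = Add(-61, Mul(-1, 1)) = Add(-61, -1) = -62)
Mul(-158, Add(y, 88)) = Mul(-158, Add(-62, 88)) = Mul(-158, 26) = -4108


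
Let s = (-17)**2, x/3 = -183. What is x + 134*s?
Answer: 38177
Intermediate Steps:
x = -549 (x = 3*(-183) = -549)
s = 289
x + 134*s = -549 + 134*289 = -549 + 38726 = 38177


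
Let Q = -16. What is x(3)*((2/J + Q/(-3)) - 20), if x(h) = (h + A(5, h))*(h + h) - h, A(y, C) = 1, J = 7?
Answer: -302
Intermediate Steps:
x(h) = -h + 2*h*(1 + h) (x(h) = (h + 1)*(h + h) - h = (1 + h)*(2*h) - h = 2*h*(1 + h) - h = -h + 2*h*(1 + h))
x(3)*((2/J + Q/(-3)) - 20) = (3*(1 + 2*3))*((2/7 - 16/(-3)) - 20) = (3*(1 + 6))*((2*(⅐) - 16*(-⅓)) - 20) = (3*7)*((2/7 + 16/3) - 20) = 21*(118/21 - 20) = 21*(-302/21) = -302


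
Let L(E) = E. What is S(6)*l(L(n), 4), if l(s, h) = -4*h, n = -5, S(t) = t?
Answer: -96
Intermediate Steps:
S(6)*l(L(n), 4) = 6*(-4*4) = 6*(-16) = -96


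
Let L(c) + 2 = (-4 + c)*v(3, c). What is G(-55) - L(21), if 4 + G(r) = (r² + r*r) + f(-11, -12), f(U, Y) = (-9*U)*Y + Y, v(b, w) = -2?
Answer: 4882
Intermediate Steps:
L(c) = 6 - 2*c (L(c) = -2 + (-4 + c)*(-2) = -2 + (8 - 2*c) = 6 - 2*c)
f(U, Y) = Y - 9*U*Y (f(U, Y) = -9*U*Y + Y = Y - 9*U*Y)
G(r) = -1204 + 2*r² (G(r) = -4 + ((r² + r*r) - 12*(1 - 9*(-11))) = -4 + ((r² + r²) - 12*(1 + 99)) = -4 + (2*r² - 12*100) = -4 + (2*r² - 1200) = -4 + (-1200 + 2*r²) = -1204 + 2*r²)
G(-55) - L(21) = (-1204 + 2*(-55)²) - (6 - 2*21) = (-1204 + 2*3025) - (6 - 42) = (-1204 + 6050) - 1*(-36) = 4846 + 36 = 4882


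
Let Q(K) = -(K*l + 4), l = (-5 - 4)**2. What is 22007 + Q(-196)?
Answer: 37879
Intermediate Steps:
l = 81 (l = (-9)**2 = 81)
Q(K) = -4 - 81*K (Q(K) = -(K*81 + 4) = -(81*K + 4) = -(4 + 81*K) = -4 - 81*K)
22007 + Q(-196) = 22007 + (-4 - 81*(-196)) = 22007 + (-4 + 15876) = 22007 + 15872 = 37879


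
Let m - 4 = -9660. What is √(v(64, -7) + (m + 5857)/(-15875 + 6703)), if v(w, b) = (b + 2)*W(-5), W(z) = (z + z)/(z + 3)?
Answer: I*√517073793/4586 ≈ 4.9584*I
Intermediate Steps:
m = -9656 (m = 4 - 9660 = -9656)
W(z) = 2*z/(3 + z) (W(z) = (2*z)/(3 + z) = 2*z/(3 + z))
v(w, b) = 10 + 5*b (v(w, b) = (b + 2)*(2*(-5)/(3 - 5)) = (2 + b)*(2*(-5)/(-2)) = (2 + b)*(2*(-5)*(-½)) = (2 + b)*5 = 10 + 5*b)
√(v(64, -7) + (m + 5857)/(-15875 + 6703)) = √((10 + 5*(-7)) + (-9656 + 5857)/(-15875 + 6703)) = √((10 - 35) - 3799/(-9172)) = √(-25 - 3799*(-1/9172)) = √(-25 + 3799/9172) = √(-225501/9172) = I*√517073793/4586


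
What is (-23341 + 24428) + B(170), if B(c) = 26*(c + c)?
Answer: 9927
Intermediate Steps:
B(c) = 52*c (B(c) = 26*(2*c) = 52*c)
(-23341 + 24428) + B(170) = (-23341 + 24428) + 52*170 = 1087 + 8840 = 9927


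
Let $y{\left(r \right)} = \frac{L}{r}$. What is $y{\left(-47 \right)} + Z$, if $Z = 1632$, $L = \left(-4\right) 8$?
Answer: $\frac{76736}{47} \approx 1632.7$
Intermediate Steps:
$L = -32$
$y{\left(r \right)} = - \frac{32}{r}$
$y{\left(-47 \right)} + Z = - \frac{32}{-47} + 1632 = \left(-32\right) \left(- \frac{1}{47}\right) + 1632 = \frac{32}{47} + 1632 = \frac{76736}{47}$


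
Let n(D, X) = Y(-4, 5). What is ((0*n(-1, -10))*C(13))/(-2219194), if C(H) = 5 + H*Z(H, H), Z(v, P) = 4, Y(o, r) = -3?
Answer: 0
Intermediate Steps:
C(H) = 5 + 4*H (C(H) = 5 + H*4 = 5 + 4*H)
n(D, X) = -3
((0*n(-1, -10))*C(13))/(-2219194) = ((0*(-3))*(5 + 4*13))/(-2219194) = (0*(5 + 52))*(-1/2219194) = (0*57)*(-1/2219194) = 0*(-1/2219194) = 0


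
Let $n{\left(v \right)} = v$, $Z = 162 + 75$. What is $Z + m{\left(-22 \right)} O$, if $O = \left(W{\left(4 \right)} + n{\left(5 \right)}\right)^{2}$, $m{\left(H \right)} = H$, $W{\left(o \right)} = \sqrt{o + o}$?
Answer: $-489 - 440 \sqrt{2} \approx -1111.3$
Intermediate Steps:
$W{\left(o \right)} = \sqrt{2} \sqrt{o}$ ($W{\left(o \right)} = \sqrt{2 o} = \sqrt{2} \sqrt{o}$)
$Z = 237$
$O = \left(5 + 2 \sqrt{2}\right)^{2}$ ($O = \left(\sqrt{2} \sqrt{4} + 5\right)^{2} = \left(\sqrt{2} \cdot 2 + 5\right)^{2} = \left(2 \sqrt{2} + 5\right)^{2} = \left(5 + 2 \sqrt{2}\right)^{2} \approx 61.284$)
$Z + m{\left(-22 \right)} O = 237 - 22 \left(33 + 20 \sqrt{2}\right) = 237 - \left(726 + 440 \sqrt{2}\right) = -489 - 440 \sqrt{2}$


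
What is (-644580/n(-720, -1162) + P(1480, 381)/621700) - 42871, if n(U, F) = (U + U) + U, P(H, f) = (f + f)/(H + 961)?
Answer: -193820587549889/4552709100 ≈ -42573.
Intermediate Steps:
P(H, f) = 2*f/(961 + H) (P(H, f) = (2*f)/(961 + H) = 2*f/(961 + H))
n(U, F) = 3*U (n(U, F) = 2*U + U = 3*U)
(-644580/n(-720, -1162) + P(1480, 381)/621700) - 42871 = (-644580/(3*(-720)) + (2*381/(961 + 1480))/621700) - 42871 = (-644580/(-2160) + (2*381/2441)*(1/621700)) - 42871 = (-644580*(-1/2160) + (2*381*(1/2441))*(1/621700)) - 42871 = (3581/12 + (762/2441)*(1/621700)) - 42871 = (3581/12 + 381/758784850) - 42871 = 1358604276211/4552709100 - 42871 = -193820587549889/4552709100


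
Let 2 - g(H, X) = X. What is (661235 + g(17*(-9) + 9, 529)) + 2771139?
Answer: 3431847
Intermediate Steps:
g(H, X) = 2 - X
(661235 + g(17*(-9) + 9, 529)) + 2771139 = (661235 + (2 - 1*529)) + 2771139 = (661235 + (2 - 529)) + 2771139 = (661235 - 527) + 2771139 = 660708 + 2771139 = 3431847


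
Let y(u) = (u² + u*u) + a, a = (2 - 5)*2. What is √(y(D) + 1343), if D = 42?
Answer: √4865 ≈ 69.750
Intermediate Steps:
a = -6 (a = -3*2 = -6)
y(u) = -6 + 2*u² (y(u) = (u² + u*u) - 6 = (u² + u²) - 6 = 2*u² - 6 = -6 + 2*u²)
√(y(D) + 1343) = √((-6 + 2*42²) + 1343) = √((-6 + 2*1764) + 1343) = √((-6 + 3528) + 1343) = √(3522 + 1343) = √4865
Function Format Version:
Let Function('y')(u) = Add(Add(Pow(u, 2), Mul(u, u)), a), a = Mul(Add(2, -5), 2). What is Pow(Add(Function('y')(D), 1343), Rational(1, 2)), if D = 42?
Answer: Pow(4865, Rational(1, 2)) ≈ 69.750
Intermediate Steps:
a = -6 (a = Mul(-3, 2) = -6)
Function('y')(u) = Add(-6, Mul(2, Pow(u, 2))) (Function('y')(u) = Add(Add(Pow(u, 2), Mul(u, u)), -6) = Add(Add(Pow(u, 2), Pow(u, 2)), -6) = Add(Mul(2, Pow(u, 2)), -6) = Add(-6, Mul(2, Pow(u, 2))))
Pow(Add(Function('y')(D), 1343), Rational(1, 2)) = Pow(Add(Add(-6, Mul(2, Pow(42, 2))), 1343), Rational(1, 2)) = Pow(Add(Add(-6, Mul(2, 1764)), 1343), Rational(1, 2)) = Pow(Add(Add(-6, 3528), 1343), Rational(1, 2)) = Pow(Add(3522, 1343), Rational(1, 2)) = Pow(4865, Rational(1, 2))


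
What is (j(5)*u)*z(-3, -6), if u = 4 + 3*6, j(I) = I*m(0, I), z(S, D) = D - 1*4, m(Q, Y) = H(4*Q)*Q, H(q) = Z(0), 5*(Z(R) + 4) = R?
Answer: 0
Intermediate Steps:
Z(R) = -4 + R/5
H(q) = -4 (H(q) = -4 + (⅕)*0 = -4 + 0 = -4)
m(Q, Y) = -4*Q
z(S, D) = -4 + D (z(S, D) = D - 4 = -4 + D)
j(I) = 0 (j(I) = I*(-4*0) = I*0 = 0)
u = 22 (u = 4 + 18 = 22)
(j(5)*u)*z(-3, -6) = (0*22)*(-4 - 6) = 0*(-10) = 0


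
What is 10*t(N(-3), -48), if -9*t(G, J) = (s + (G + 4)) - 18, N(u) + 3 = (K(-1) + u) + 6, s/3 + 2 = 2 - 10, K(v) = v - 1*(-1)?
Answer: 440/9 ≈ 48.889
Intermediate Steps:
K(v) = 1 + v (K(v) = v + 1 = 1 + v)
s = -30 (s = -6 + 3*(2 - 10) = -6 + 3*(-8) = -6 - 24 = -30)
N(u) = 3 + u (N(u) = -3 + (((1 - 1) + u) + 6) = -3 + ((0 + u) + 6) = -3 + (u + 6) = -3 + (6 + u) = 3 + u)
t(G, J) = 44/9 - G/9 (t(G, J) = -((-30 + (G + 4)) - 18)/9 = -((-30 + (4 + G)) - 18)/9 = -((-26 + G) - 18)/9 = -(-44 + G)/9 = 44/9 - G/9)
10*t(N(-3), -48) = 10*(44/9 - (3 - 3)/9) = 10*(44/9 - ⅑*0) = 10*(44/9 + 0) = 10*(44/9) = 440/9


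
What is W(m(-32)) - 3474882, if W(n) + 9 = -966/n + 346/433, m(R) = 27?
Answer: -13541786539/3897 ≈ -3.4749e+6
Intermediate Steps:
W(n) = -3551/433 - 966/n (W(n) = -9 + (-966/n + 346/433) = -9 + (346/433 - 966/n) = -3551/433 - 966/n)
W(m(-32)) - 3474882 = (-3551/433 - 966/27) - 3474882 = (-3551/433 - 966*1/27) - 3474882 = (-3551/433 - 322/9) - 3474882 = -171385/3897 - 3474882 = -13541786539/3897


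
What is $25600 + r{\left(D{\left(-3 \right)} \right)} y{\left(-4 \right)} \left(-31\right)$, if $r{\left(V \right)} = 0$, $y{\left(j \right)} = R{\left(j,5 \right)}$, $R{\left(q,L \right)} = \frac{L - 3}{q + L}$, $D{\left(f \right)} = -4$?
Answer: $25600$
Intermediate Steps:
$R{\left(q,L \right)} = \frac{-3 + L}{L + q}$
$y{\left(j \right)} = \frac{2}{5 + j}$ ($y{\left(j \right)} = \frac{-3 + 5}{5 + j} = \frac{1}{5 + j} 2 = \frac{2}{5 + j}$)
$25600 + r{\left(D{\left(-3 \right)} \right)} y{\left(-4 \right)} \left(-31\right) = 25600 + 0 \frac{2}{5 - 4} \left(-31\right) = 25600 + 0 \cdot \frac{2}{1} \left(-31\right) = 25600 + 0 \cdot 2 \cdot 1 \left(-31\right) = 25600 + 0 \cdot 2 \left(-31\right) = 25600 + 0 \left(-31\right) = 25600 + 0 = 25600$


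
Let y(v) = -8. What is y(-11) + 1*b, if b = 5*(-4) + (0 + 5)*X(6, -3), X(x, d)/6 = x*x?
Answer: 1052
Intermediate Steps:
X(x, d) = 6*x² (X(x, d) = 6*(x*x) = 6*x²)
b = 1060 (b = 5*(-4) + (0 + 5)*(6*6²) = -20 + 5*(6*36) = -20 + 5*216 = -20 + 1080 = 1060)
y(-11) + 1*b = -8 + 1*1060 = -8 + 1060 = 1052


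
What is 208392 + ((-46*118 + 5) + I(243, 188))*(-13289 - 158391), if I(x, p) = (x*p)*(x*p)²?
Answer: -16368620247927937688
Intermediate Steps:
I(x, p) = p³*x³ (I(x, p) = (p*x)*(p*x)² = (p*x)*(p²*x²) = p³*x³)
208392 + ((-46*118 + 5) + I(243, 188))*(-13289 - 158391) = 208392 + ((-46*118 + 5) + 188³*243³)*(-13289 - 158391) = 208392 + ((-5428 + 5) + 6644672*14348907)*(-171680) = 208392 + (-5423 + 95343780573504)*(-171680) = 208392 + 95343780568081*(-171680) = 208392 - 16368620247928146080 = -16368620247927937688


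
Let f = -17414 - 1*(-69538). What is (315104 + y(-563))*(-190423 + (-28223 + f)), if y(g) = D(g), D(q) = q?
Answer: -52377996402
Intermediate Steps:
y(g) = g
f = 52124 (f = -17414 + 69538 = 52124)
(315104 + y(-563))*(-190423 + (-28223 + f)) = (315104 - 563)*(-190423 + (-28223 + 52124)) = 314541*(-190423 + 23901) = 314541*(-166522) = -52377996402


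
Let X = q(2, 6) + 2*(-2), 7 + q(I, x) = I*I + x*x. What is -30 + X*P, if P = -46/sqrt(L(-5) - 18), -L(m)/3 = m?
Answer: -30 + 1334*I*sqrt(3)/3 ≈ -30.0 + 770.19*I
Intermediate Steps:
L(m) = -3*m
q(I, x) = -7 + I**2 + x**2 (q(I, x) = -7 + (I*I + x*x) = -7 + (I**2 + x**2) = -7 + I**2 + x**2)
P = 46*I*sqrt(3)/3 (P = -46/sqrt(-3*(-5) - 18) = -46/sqrt(15 - 18) = -46*(-I*sqrt(3)/3) = -(-46)*I*sqrt(3)/3 = 46*I*sqrt(3)/3 ≈ 26.558*I)
X = 29 (X = (-7 + 2**2 + 6**2) + 2*(-2) = (-7 + 4 + 36) - 4 = 33 - 4 = 29)
-30 + X*P = -30 + 29*(46*I*sqrt(3)/3) = -30 + 1334*I*sqrt(3)/3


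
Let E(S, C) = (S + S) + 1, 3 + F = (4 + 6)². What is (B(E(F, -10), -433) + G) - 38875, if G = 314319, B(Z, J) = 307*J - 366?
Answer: 142147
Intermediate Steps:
F = 97 (F = -3 + (4 + 6)² = -3 + 10² = -3 + 100 = 97)
E(S, C) = 1 + 2*S (E(S, C) = 2*S + 1 = 1 + 2*S)
B(Z, J) = -366 + 307*J
(B(E(F, -10), -433) + G) - 38875 = ((-366 + 307*(-433)) + 314319) - 38875 = ((-366 - 132931) + 314319) - 38875 = (-133297 + 314319) - 38875 = 181022 - 38875 = 142147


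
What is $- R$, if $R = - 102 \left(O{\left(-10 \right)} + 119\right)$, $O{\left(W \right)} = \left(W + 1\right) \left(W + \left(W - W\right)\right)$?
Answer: $21318$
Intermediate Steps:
$O{\left(W \right)} = W \left(1 + W\right)$ ($O{\left(W \right)} = \left(1 + W\right) \left(W + 0\right) = \left(1 + W\right) W = W \left(1 + W\right)$)
$R = -21318$ ($R = - 102 \left(- 10 \left(1 - 10\right) + 119\right) = - 102 \left(\left(-10\right) \left(-9\right) + 119\right) = - 102 \left(90 + 119\right) = \left(-102\right) 209 = -21318$)
$- R = \left(-1\right) \left(-21318\right) = 21318$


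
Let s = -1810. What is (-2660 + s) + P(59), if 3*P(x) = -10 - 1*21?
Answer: -13441/3 ≈ -4480.3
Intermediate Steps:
P(x) = -31/3 (P(x) = (-10 - 1*21)/3 = (-10 - 21)/3 = (1/3)*(-31) = -31/3)
(-2660 + s) + P(59) = (-2660 - 1810) - 31/3 = -4470 - 31/3 = -13441/3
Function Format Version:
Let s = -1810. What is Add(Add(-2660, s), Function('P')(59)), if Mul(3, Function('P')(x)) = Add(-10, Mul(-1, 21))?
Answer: Rational(-13441, 3) ≈ -4480.3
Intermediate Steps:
Function('P')(x) = Rational(-31, 3) (Function('P')(x) = Mul(Rational(1, 3), Add(-10, Mul(-1, 21))) = Mul(Rational(1, 3), Add(-10, -21)) = Mul(Rational(1, 3), -31) = Rational(-31, 3))
Add(Add(-2660, s), Function('P')(59)) = Add(Add(-2660, -1810), Rational(-31, 3)) = Add(-4470, Rational(-31, 3)) = Rational(-13441, 3)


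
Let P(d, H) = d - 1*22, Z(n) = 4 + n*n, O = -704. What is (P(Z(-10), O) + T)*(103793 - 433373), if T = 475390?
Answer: -156706061760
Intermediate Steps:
Z(n) = 4 + n²
P(d, H) = -22 + d (P(d, H) = d - 22 = -22 + d)
(P(Z(-10), O) + T)*(103793 - 433373) = ((-22 + (4 + (-10)²)) + 475390)*(103793 - 433373) = ((-22 + (4 + 100)) + 475390)*(-329580) = ((-22 + 104) + 475390)*(-329580) = (82 + 475390)*(-329580) = 475472*(-329580) = -156706061760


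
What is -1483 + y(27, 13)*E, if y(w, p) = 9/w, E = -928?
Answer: -5377/3 ≈ -1792.3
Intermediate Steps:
-1483 + y(27, 13)*E = -1483 + (9/27)*(-928) = -1483 + (9*(1/27))*(-928) = -1483 + (1/3)*(-928) = -1483 - 928/3 = -5377/3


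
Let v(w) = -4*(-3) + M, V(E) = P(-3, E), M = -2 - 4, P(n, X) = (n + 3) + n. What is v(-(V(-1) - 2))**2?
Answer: 36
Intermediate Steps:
P(n, X) = 3 + 2*n (P(n, X) = (3 + n) + n = 3 + 2*n)
M = -6
V(E) = -3 (V(E) = 3 + 2*(-3) = 3 - 6 = -3)
v(w) = 6 (v(w) = -4*(-3) - 6 = 12 - 6 = 6)
v(-(V(-1) - 2))**2 = 6**2 = 36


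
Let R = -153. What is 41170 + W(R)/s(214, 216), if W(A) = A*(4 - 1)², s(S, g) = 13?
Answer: 533833/13 ≈ 41064.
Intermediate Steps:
W(A) = 9*A (W(A) = A*3² = A*9 = 9*A)
41170 + W(R)/s(214, 216) = 41170 + (9*(-153))/13 = 41170 - 1377*1/13 = 41170 - 1377/13 = 533833/13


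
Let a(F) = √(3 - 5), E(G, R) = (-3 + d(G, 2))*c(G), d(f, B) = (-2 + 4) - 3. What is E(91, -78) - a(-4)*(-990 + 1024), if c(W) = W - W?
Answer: -34*I*√2 ≈ -48.083*I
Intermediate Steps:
c(W) = 0
d(f, B) = -1 (d(f, B) = 2 - 3 = -1)
E(G, R) = 0 (E(G, R) = (-3 - 1)*0 = -4*0 = 0)
a(F) = I*√2 (a(F) = √(-2) = I*√2)
E(91, -78) - a(-4)*(-990 + 1024) = 0 - I*√2*(-990 + 1024) = 0 - I*√2*34 = 0 - 34*I*√2 = -34*I*√2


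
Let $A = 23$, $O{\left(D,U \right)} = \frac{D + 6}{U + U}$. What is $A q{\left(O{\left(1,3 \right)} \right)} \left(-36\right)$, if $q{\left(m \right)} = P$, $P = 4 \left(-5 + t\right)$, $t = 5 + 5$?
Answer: $-16560$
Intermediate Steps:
$t = 10$
$O{\left(D,U \right)} = \frac{6 + D}{2 U}$
$P = 20$ ($P = 4 \left(-5 + 10\right) = 4 \cdot 5 = 20$)
$q{\left(m \right)} = 20$
$A q{\left(O{\left(1,3 \right)} \right)} \left(-36\right) = 23 \cdot 20 \left(-36\right) = 460 \left(-36\right) = -16560$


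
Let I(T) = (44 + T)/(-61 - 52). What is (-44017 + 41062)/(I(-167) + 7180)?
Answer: -333915/811463 ≈ -0.41150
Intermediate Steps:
I(T) = -44/113 - T/113 (I(T) = (44 + T)/(-113) = (44 + T)*(-1/113) = -44/113 - T/113)
(-44017 + 41062)/(I(-167) + 7180) = (-44017 + 41062)/((-44/113 - 1/113*(-167)) + 7180) = -2955/((-44/113 + 167/113) + 7180) = -2955/(123/113 + 7180) = -2955/811463/113 = -2955*113/811463 = -333915/811463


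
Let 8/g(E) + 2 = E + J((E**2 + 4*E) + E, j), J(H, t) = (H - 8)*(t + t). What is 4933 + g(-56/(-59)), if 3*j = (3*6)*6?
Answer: 1463809429/296741 ≈ 4933.0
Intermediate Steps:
j = 36 (j = ((3*6)*6)/3 = (18*6)/3 = (1/3)*108 = 36)
J(H, t) = 2*t*(-8 + H) (J(H, t) = (-8 + H)*(2*t) = 2*t*(-8 + H))
g(E) = 8/(-578 + 72*E**2 + 361*E) (g(E) = 8/(-2 + (E + 2*36*(-8 + ((E**2 + 4*E) + E)))) = 8/(-2 + (E + 2*36*(-8 + (E**2 + 5*E)))) = 8/(-2 + (E + 2*36*(-8 + E**2 + 5*E))) = 8/(-2 + (E + (-576 + 72*E**2 + 360*E))) = 8/(-2 + (-576 + 72*E**2 + 361*E)) = 8/(-578 + 72*E**2 + 361*E))
4933 + g(-56/(-59)) = 4933 + 8/(-578 - 56/(-59) + 72*(-56/(-59))*(5 - 56/(-59))) = 4933 + 8/(-578 - 56*(-1/59) + 72*(-56*(-1/59))*(5 - 56*(-1/59))) = 4933 + 8/(-578 + 56/59 + 72*(56/59)*(5 + 56/59)) = 4933 + 8/(-578 + 56/59 + 72*(56/59)*(351/59)) = 4933 + 8/(-578 + 56/59 + 1415232/3481) = 4933 + 8/(-593482/3481) = 4933 + 8*(-3481/593482) = 4933 - 13924/296741 = 1463809429/296741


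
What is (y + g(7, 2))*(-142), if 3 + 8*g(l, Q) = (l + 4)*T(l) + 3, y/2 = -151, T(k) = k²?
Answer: 133267/4 ≈ 33317.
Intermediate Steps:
y = -302 (y = 2*(-151) = -302)
g(l, Q) = l²*(4 + l)/8 (g(l, Q) = -3/8 + ((l + 4)*l² + 3)/8 = -3/8 + ((4 + l)*l² + 3)/8 = -3/8 + (l²*(4 + l) + 3)/8 = -3/8 + (3 + l²*(4 + l))/8 = -3/8 + (3/8 + l²*(4 + l)/8) = l²*(4 + l)/8)
(y + g(7, 2))*(-142) = (-302 + (⅛)*7²*(4 + 7))*(-142) = (-302 + (⅛)*49*11)*(-142) = (-302 + 539/8)*(-142) = -1877/8*(-142) = 133267/4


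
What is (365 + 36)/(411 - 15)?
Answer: 401/396 ≈ 1.0126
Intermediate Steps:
(365 + 36)/(411 - 15) = 401/396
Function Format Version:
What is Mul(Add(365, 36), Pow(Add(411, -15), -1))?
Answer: Rational(401, 396) ≈ 1.0126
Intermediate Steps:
Mul(Add(365, 36), Pow(Add(411, -15), -1)) = Mul(401, Pow(396, -1)) = Mul(401, Rational(1, 396)) = Rational(401, 396)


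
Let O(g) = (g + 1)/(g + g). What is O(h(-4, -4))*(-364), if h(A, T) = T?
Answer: -273/2 ≈ -136.50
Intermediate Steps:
O(g) = (1 + g)/(2*g) (O(g) = (1 + g)/((2*g)) = (1 + g)*(1/(2*g)) = (1 + g)/(2*g))
O(h(-4, -4))*(-364) = ((½)*(1 - 4)/(-4))*(-364) = ((½)*(-¼)*(-3))*(-364) = (3/8)*(-364) = -273/2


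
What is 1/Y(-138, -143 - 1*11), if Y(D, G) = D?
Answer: -1/138 ≈ -0.0072464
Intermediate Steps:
1/Y(-138, -143 - 1*11) = 1/(-138) = -1/138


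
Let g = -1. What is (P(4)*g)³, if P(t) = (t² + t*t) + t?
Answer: -46656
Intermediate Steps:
P(t) = t + 2*t² (P(t) = (t² + t²) + t = 2*t² + t = t + 2*t²)
(P(4)*g)³ = ((4*(1 + 2*4))*(-1))³ = ((4*(1 + 8))*(-1))³ = ((4*9)*(-1))³ = (36*(-1))³ = (-36)³ = -46656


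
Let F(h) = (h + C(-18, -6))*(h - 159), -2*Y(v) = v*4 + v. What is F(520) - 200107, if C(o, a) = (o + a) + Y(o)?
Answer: -4806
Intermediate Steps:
Y(v) = -5*v/2 (Y(v) = -(v*4 + v)/2 = -(4*v + v)/2 = -5*v/2)
C(o, a) = a - 3*o/2 (C(o, a) = (o + a) - 5*o/2 = (a + o) - 5*o/2 = a - 3*o/2)
F(h) = (-159 + h)*(21 + h) (F(h) = (h + (-6 - 3/2*(-18)))*(h - 159) = (h + (-6 + 27))*(-159 + h) = (h + 21)*(-159 + h) = (21 + h)*(-159 + h) = (-159 + h)*(21 + h))
F(520) - 200107 = (-3339 + 520**2 - 138*520) - 200107 = (-3339 + 270400 - 71760) - 200107 = 195301 - 200107 = -4806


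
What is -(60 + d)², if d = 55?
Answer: -13225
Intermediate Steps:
-(60 + d)² = -(60 + 55)² = -1*115² = -1*13225 = -13225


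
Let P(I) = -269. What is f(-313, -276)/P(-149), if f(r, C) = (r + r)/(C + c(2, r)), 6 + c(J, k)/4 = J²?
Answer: -313/38198 ≈ -0.0081941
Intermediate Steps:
c(J, k) = -24 + 4*J²
f(r, C) = 2*r/(-8 + C) (f(r, C) = (r + r)/(C + (-24 + 4*2²)) = (2*r)/(C + (-24 + 4*4)) = (2*r)/(C + (-24 + 16)) = (2*r)/(C - 8) = (2*r)/(-8 + C) = 2*r/(-8 + C))
f(-313, -276)/P(-149) = (2*(-313)/(-8 - 276))/(-269) = (2*(-313)/(-284))*(-1/269) = (2*(-313)*(-1/284))*(-1/269) = (313/142)*(-1/269) = -313/38198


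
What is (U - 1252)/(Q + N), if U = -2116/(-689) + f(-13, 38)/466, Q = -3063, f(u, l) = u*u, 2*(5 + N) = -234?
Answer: 400882151/1022620690 ≈ 0.39201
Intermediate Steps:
N = -122 (N = -5 + (½)*(-234) = -5 - 117 = -122)
f(u, l) = u²
U = 1102497/321074 (U = -2116/(-689) + (-13)²/466 = -2116*(-1/689) + 169*(1/466) = 2116/689 + 169/466 = 1102497/321074 ≈ 3.4338)
(U - 1252)/(Q + N) = (1102497/321074 - 1252)/(-3063 - 122) = -400882151/321074/(-3185) = -400882151/321074*(-1/3185) = 400882151/1022620690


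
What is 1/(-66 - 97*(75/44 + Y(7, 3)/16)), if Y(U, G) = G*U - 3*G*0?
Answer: -176/63123 ≈ -0.0027882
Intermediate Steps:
Y(U, G) = G*U (Y(U, G) = G*U + 0 = G*U)
1/(-66 - 97*(75/44 + Y(7, 3)/16)) = 1/(-66 - 97*(75/44 + (3*7)/16)) = 1/(-66 - 97*(75*(1/44) + 21*(1/16))) = 1/(-66 - 97*(75/44 + 21/16)) = 1/(-66 - 97*531/176) = 1/(-66 - 51507/176) = 1/(-63123/176) = -176/63123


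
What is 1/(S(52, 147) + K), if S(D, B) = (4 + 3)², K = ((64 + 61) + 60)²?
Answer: 1/34274 ≈ 2.9177e-5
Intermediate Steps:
K = 34225 (K = (125 + 60)² = 185² = 34225)
S(D, B) = 49 (S(D, B) = 7² = 49)
1/(S(52, 147) + K) = 1/(49 + 34225) = 1/34274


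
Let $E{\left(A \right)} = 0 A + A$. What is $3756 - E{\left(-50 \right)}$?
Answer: $3806$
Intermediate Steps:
$E{\left(A \right)} = A$ ($E{\left(A \right)} = 0 + A = A$)
$3756 - E{\left(-50 \right)} = 3756 - -50 = 3756 + 50 = 3806$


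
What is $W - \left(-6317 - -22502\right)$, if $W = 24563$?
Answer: $8378$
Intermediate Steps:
$W - \left(-6317 - -22502\right) = 24563 - \left(-6317 - -22502\right) = 24563 - \left(-6317 + 22502\right) = 24563 - 16185 = 8378$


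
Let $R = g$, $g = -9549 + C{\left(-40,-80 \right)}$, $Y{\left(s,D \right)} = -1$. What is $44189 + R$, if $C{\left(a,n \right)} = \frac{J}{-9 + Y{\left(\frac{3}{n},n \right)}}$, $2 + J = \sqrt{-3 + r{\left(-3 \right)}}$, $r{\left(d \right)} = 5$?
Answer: $\frac{173201}{5} - \frac{\sqrt{2}}{10} \approx 34640.0$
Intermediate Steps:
$J = -2 + \sqrt{2}$ ($J = -2 + \sqrt{-3 + 5} = -2 + \sqrt{2} \approx -0.58579$)
$C{\left(a,n \right)} = \frac{1}{5} - \frac{\sqrt{2}}{10}$ ($C{\left(a,n \right)} = \frac{-2 + \sqrt{2}}{-9 - 1} = \frac{-2 + \sqrt{2}}{-10} = - \frac{-2 + \sqrt{2}}{10} = \frac{1}{5} - \frac{\sqrt{2}}{10}$)
$g = - \frac{47744}{5} - \frac{\sqrt{2}}{10}$ ($g = -9549 + \left(\frac{1}{5} - \frac{\sqrt{2}}{10}\right) = - \frac{47744}{5} - \frac{\sqrt{2}}{10} \approx -9548.9$)
$R = - \frac{47744}{5} - \frac{\sqrt{2}}{10} \approx -9548.9$
$44189 + R = 44189 - \left(\frac{47744}{5} + \frac{\sqrt{2}}{10}\right) = \frac{173201}{5} - \frac{\sqrt{2}}{10}$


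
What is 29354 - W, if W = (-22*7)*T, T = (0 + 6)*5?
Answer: 33974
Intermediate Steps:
T = 30 (T = 6*5 = 30)
W = -4620 (W = -22*7*30 = -154*30 = -4620)
29354 - W = 29354 - 1*(-4620) = 29354 + 4620 = 33974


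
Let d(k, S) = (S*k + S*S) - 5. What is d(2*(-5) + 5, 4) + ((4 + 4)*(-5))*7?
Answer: -289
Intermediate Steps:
d(k, S) = -5 + S² + S*k (d(k, S) = (S*k + S²) - 5 = (S² + S*k) - 5 = -5 + S² + S*k)
d(2*(-5) + 5, 4) + ((4 + 4)*(-5))*7 = (-5 + 4² + 4*(2*(-5) + 5)) + ((4 + 4)*(-5))*7 = (-5 + 16 + 4*(-10 + 5)) + (8*(-5))*7 = (-5 + 16 + 4*(-5)) - 40*7 = (-5 + 16 - 20) - 280 = -9 - 280 = -289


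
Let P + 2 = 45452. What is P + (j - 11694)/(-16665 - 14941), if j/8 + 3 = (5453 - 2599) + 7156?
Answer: 718212169/15803 ≈ 45448.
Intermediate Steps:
j = 80056 (j = -24 + 8*((5453 - 2599) + 7156) = -24 + 8*(2854 + 7156) = -24 + 8*10010 = -24 + 80080 = 80056)
P = 45450 (P = -2 + 45452 = 45450)
P + (j - 11694)/(-16665 - 14941) = 45450 + (80056 - 11694)/(-16665 - 14941) = 45450 + 68362/(-31606) = 45450 + 68362*(-1/31606) = 45450 - 34181/15803 = 718212169/15803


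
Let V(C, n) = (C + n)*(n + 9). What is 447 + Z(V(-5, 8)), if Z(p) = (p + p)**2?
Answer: 10851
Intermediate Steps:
V(C, n) = (9 + n)*(C + n) (V(C, n) = (C + n)*(9 + n) = (9 + n)*(C + n))
Z(p) = 4*p**2 (Z(p) = (2*p)**2 = 4*p**2)
447 + Z(V(-5, 8)) = 447 + 4*(8**2 + 9*(-5) + 9*8 - 5*8)**2 = 447 + 4*(64 - 45 + 72 - 40)**2 = 447 + 4*51**2 = 447 + 4*2601 = 447 + 10404 = 10851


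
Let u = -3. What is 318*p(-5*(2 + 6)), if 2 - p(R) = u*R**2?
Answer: 1527036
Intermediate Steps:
p(R) = 2 + 3*R**2 (p(R) = 2 - (-3)*R**2 = 2 + 3*R**2)
318*p(-5*(2 + 6)) = 318*(2 + 3*(-5*(2 + 6))**2) = 318*(2 + 3*(-5*8)**2) = 318*(2 + 3*(-40)**2) = 318*(2 + 3*1600) = 318*(2 + 4800) = 318*4802 = 1527036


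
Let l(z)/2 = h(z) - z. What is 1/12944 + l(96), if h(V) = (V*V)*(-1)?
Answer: -241069055/12944 ≈ -18624.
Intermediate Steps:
h(V) = -V² (h(V) = V²*(-1) = -V²)
l(z) = -2*z - 2*z² (l(z) = 2*(-z² - z) = 2*(-z - z²) = -2*z - 2*z²)
1/12944 + l(96) = 1/12944 + 2*96*(-1 - 1*96) = 1/12944 + 2*96*(-1 - 96) = 1/12944 + 2*96*(-97) = 1/12944 - 18624 = -241069055/12944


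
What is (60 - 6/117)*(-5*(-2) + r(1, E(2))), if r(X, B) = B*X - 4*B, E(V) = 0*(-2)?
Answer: 23380/39 ≈ 599.49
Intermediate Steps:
E(V) = 0
r(X, B) = -4*B + B*X
(60 - 6/117)*(-5*(-2) + r(1, E(2))) = (60 - 6/117)*(-5*(-2) + 0*(-4 + 1)) = (60 - 6*1/117)*(10 + 0*(-3)) = (60 - 2/39)*(10 + 0) = (2338/39)*10 = 23380/39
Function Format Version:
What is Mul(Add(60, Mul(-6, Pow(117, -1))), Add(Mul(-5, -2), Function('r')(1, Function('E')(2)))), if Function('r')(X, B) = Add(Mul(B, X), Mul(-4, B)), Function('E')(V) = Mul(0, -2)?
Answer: Rational(23380, 39) ≈ 599.49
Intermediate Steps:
Function('E')(V) = 0
Function('r')(X, B) = Add(Mul(-4, B), Mul(B, X))
Mul(Add(60, Mul(-6, Pow(117, -1))), Add(Mul(-5, -2), Function('r')(1, Function('E')(2)))) = Mul(Add(60, Mul(-6, Pow(117, -1))), Add(Mul(-5, -2), Mul(0, Add(-4, 1)))) = Mul(Add(60, Mul(-6, Rational(1, 117))), Add(10, Mul(0, -3))) = Mul(Add(60, Rational(-2, 39)), Add(10, 0)) = Mul(Rational(2338, 39), 10) = Rational(23380, 39)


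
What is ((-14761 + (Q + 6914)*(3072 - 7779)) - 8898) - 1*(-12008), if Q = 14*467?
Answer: -63330215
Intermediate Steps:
Q = 6538
((-14761 + (Q + 6914)*(3072 - 7779)) - 8898) - 1*(-12008) = ((-14761 + (6538 + 6914)*(3072 - 7779)) - 8898) - 1*(-12008) = ((-14761 + 13452*(-4707)) - 8898) + 12008 = ((-14761 - 63318564) - 8898) + 12008 = (-63333325 - 8898) + 12008 = -63342223 + 12008 = -63330215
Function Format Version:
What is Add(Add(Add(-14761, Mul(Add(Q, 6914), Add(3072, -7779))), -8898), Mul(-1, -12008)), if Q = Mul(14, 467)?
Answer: -63330215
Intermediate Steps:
Q = 6538
Add(Add(Add(-14761, Mul(Add(Q, 6914), Add(3072, -7779))), -8898), Mul(-1, -12008)) = Add(Add(Add(-14761, Mul(Add(6538, 6914), Add(3072, -7779))), -8898), Mul(-1, -12008)) = Add(Add(Add(-14761, Mul(13452, -4707)), -8898), 12008) = Add(Add(Add(-14761, -63318564), -8898), 12008) = Add(Add(-63333325, -8898), 12008) = Add(-63342223, 12008) = -63330215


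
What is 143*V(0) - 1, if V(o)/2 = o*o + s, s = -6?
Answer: -1717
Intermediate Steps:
V(o) = -12 + 2*o² (V(o) = 2*(o*o - 6) = 2*(o² - 6) = 2*(-6 + o²) = -12 + 2*o²)
143*V(0) - 1 = 143*(-12 + 2*0²) - 1 = 143*(-12 + 2*0) - 1 = 143*(-12 + 0) - 1 = 143*(-12) - 1 = -1716 - 1 = -1717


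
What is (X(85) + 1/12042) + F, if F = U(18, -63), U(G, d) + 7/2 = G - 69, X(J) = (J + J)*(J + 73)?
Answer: 161395916/6021 ≈ 26806.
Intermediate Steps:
X(J) = 2*J*(73 + J) (X(J) = (2*J)*(73 + J) = 2*J*(73 + J))
U(G, d) = -145/2 + G (U(G, d) = -7/2 + (G - 69) = -7/2 + (-69 + G) = -145/2 + G)
F = -109/2 (F = -145/2 + 18 = -109/2 ≈ -54.500)
(X(85) + 1/12042) + F = (2*85*(73 + 85) + 1/12042) - 109/2 = (2*85*158 + 1/12042) - 109/2 = (26860 + 1/12042) - 109/2 = 323448121/12042 - 109/2 = 161395916/6021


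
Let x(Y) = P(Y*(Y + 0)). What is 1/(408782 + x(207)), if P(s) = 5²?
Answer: 1/408807 ≈ 2.4461e-6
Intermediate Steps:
P(s) = 25
x(Y) = 25
1/(408782 + x(207)) = 1/(408782 + 25) = 1/408807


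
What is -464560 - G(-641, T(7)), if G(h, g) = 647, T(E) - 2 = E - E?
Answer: -465207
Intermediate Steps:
T(E) = 2 (T(E) = 2 + (E - E) = 2 + 0 = 2)
-464560 - G(-641, T(7)) = -464560 - 1*647 = -464560 - 647 = -465207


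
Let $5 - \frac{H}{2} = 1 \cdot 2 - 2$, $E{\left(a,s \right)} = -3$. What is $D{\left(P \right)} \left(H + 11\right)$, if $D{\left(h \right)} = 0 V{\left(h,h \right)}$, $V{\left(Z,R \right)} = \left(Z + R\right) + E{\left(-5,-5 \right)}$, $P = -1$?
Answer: $0$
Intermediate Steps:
$H = 10$ ($H = 10 - 2 \left(1 \cdot 2 - 2\right) = 10 - 2 \left(2 - 2\right) = 10 - 0 = 10 + 0 = 10$)
$V{\left(Z,R \right)} = -3 + R + Z$ ($V{\left(Z,R \right)} = \left(Z + R\right) - 3 = \left(R + Z\right) - 3 = -3 + R + Z$)
$D{\left(h \right)} = 0$ ($D{\left(h \right)} = 0 \left(-3 + h + h\right) = 0 \left(-3 + 2 h\right) = 0$)
$D{\left(P \right)} \left(H + 11\right) = 0 \left(10 + 11\right) = 0 \cdot 21 = 0$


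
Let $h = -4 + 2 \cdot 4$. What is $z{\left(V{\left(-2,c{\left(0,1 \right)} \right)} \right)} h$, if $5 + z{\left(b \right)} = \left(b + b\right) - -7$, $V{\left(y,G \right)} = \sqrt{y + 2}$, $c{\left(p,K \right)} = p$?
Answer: $8$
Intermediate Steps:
$V{\left(y,G \right)} = \sqrt{2 + y}$
$z{\left(b \right)} = 2 + 2 b$ ($z{\left(b \right)} = -5 + \left(\left(b + b\right) - -7\right) = -5 + \left(2 b + 7\right) = -5 + \left(7 + 2 b\right) = 2 + 2 b$)
$h = 4$ ($h = -4 + 8 = 4$)
$z{\left(V{\left(-2,c{\left(0,1 \right)} \right)} \right)} h = \left(2 + 2 \sqrt{2 - 2}\right) 4 = \left(2 + 2 \sqrt{0}\right) 4 = \left(2 + 2 \cdot 0\right) 4 = \left(2 + 0\right) 4 = 2 \cdot 4 = 8$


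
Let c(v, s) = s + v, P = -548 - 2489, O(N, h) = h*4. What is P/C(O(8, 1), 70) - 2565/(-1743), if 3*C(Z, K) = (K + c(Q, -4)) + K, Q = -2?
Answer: -5178921/77854 ≈ -66.521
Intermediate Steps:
O(N, h) = 4*h
P = -3037
C(Z, K) = -2 + 2*K/3 (C(Z, K) = ((K + (-4 - 2)) + K)/3 = ((K - 6) + K)/3 = ((-6 + K) + K)/3 = (-6 + 2*K)/3 = -2 + 2*K/3)
P/C(O(8, 1), 70) - 2565/(-1743) = -3037/(-2 + (2/3)*70) - 2565/(-1743) = -3037/(-2 + 140/3) - 2565*(-1/1743) = -3037/134/3 + 855/581 = -3037*3/134 + 855/581 = -9111/134 + 855/581 = -5178921/77854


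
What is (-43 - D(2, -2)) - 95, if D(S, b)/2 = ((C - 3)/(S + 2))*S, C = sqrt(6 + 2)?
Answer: -135 - 2*sqrt(2) ≈ -137.83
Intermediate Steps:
C = 2*sqrt(2) (C = sqrt(8) = 2*sqrt(2) ≈ 2.8284)
D(S, b) = 2*S*(-3 + 2*sqrt(2))/(2 + S) (D(S, b) = 2*(((2*sqrt(2) - 3)/(S + 2))*S) = 2*(((-3 + 2*sqrt(2))/(2 + S))*S) = 2*(S*(-3 + 2*sqrt(2))/(2 + S)) = 2*S*(-3 + 2*sqrt(2))/(2 + S))
(-43 - D(2, -2)) - 95 = (-43 - 2*2*(-3 + 2*sqrt(2))/(2 + 2)) - 95 = (-43 - 2*2*(-3 + 2*sqrt(2))/4) - 95 = (-43 - (-3 + 2*sqrt(2))) - 95 = (-43 + (3 - 2*sqrt(2))) - 95 = (-40 - 2*sqrt(2)) - 95 = -135 - 2*sqrt(2)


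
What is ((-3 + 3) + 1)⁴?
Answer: 1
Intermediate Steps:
((-3 + 3) + 1)⁴ = (0 + 1)⁴ = 1⁴ = 1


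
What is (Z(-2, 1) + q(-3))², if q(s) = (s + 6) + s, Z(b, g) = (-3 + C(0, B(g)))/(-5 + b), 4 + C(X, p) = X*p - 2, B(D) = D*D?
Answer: 81/49 ≈ 1.6531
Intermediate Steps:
B(D) = D²
C(X, p) = -6 + X*p (C(X, p) = -4 + (X*p - 2) = -4 + (-2 + X*p) = -6 + X*p)
Z(b, g) = -9/(-5 + b) (Z(b, g) = (-3 + (-6 + 0*g²))/(-5 + b) = (-3 + (-6 + 0))/(-5 + b) = (-3 - 6)/(-5 + b) = -9/(-5 + b))
q(s) = 6 + 2*s (q(s) = (6 + s) + s = 6 + 2*s)
(Z(-2, 1) + q(-3))² = (-9/(-5 - 2) + (6 + 2*(-3)))² = (-9/(-7) + (6 - 6))² = (-9*(-⅐) + 0)² = (9/7 + 0)² = (9/7)² = 81/49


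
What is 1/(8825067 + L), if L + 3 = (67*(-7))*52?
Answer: 1/8800676 ≈ 1.1363e-7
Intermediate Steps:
L = -24391 (L = -3 + (67*(-7))*52 = -3 - 469*52 = -3 - 24388 = -24391)
1/(8825067 + L) = 1/(8825067 - 24391) = 1/8800676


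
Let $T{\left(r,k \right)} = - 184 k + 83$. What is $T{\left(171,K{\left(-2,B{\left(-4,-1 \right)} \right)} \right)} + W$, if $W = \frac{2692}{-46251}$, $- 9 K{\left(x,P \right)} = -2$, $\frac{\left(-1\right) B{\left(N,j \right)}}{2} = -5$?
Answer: $\frac{1944989}{46251} \approx 42.053$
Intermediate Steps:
$B{\left(N,j \right)} = 10$ ($B{\left(N,j \right)} = \left(-2\right) \left(-5\right) = 10$)
$K{\left(x,P \right)} = \frac{2}{9}$ ($K{\left(x,P \right)} = \left(- \frac{1}{9}\right) \left(-2\right) = \frac{2}{9}$)
$W = - \frac{2692}{46251}$ ($W = 2692 \left(- \frac{1}{46251}\right) = - \frac{2692}{46251} \approx -0.058204$)
$T{\left(r,k \right)} = 83 - 184 k$
$T{\left(171,K{\left(-2,B{\left(-4,-1 \right)} \right)} \right)} + W = \left(83 - \frac{368}{9}\right) - \frac{2692}{46251} = \frac{379}{9} - \frac{2692}{46251} = \frac{1944989}{46251}$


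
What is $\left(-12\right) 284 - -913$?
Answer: $-2495$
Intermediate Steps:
$\left(-12\right) 284 - -913 = -3408 + 913 = -2495$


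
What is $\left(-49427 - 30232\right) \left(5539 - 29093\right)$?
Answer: $1876288086$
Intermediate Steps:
$\left(-49427 - 30232\right) \left(5539 - 29093\right) = \left(-79659\right) \left(-23554\right) = 1876288086$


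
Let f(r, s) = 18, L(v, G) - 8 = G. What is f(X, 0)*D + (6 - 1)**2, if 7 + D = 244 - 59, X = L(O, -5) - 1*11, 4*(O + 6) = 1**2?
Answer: 3229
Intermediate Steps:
O = -23/4 (O = -6 + (1/4)*1**2 = -6 + (1/4)*1 = -6 + 1/4 = -23/4 ≈ -5.7500)
L(v, G) = 8 + G
X = -8 (X = (8 - 5) - 1*11 = 3 - 11 = -8)
D = 178 (D = -7 + (244 - 59) = -7 + 185 = 178)
f(X, 0)*D + (6 - 1)**2 = 18*178 + (6 - 1)**2 = 3204 + 5**2 = 3204 + 25 = 3229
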